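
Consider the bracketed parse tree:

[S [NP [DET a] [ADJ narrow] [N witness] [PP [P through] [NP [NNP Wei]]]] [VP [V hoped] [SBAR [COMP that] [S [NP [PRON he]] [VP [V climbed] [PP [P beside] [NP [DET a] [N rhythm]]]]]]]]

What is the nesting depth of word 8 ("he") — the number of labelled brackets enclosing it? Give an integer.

6

Counting open brackets not yet closed at "he": [S [VP [SBAR [S [NP [PRON = 6.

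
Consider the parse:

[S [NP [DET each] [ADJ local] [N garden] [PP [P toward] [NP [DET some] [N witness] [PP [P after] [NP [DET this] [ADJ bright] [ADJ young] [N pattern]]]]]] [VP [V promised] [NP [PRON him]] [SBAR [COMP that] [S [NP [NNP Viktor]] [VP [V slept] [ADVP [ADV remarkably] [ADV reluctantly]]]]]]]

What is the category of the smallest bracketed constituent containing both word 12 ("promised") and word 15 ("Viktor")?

VP

Word 12 lies under S → VP → V; word 15 lies under S → VP → SBAR → S → NP → NNP. The lowest shared node is the VP.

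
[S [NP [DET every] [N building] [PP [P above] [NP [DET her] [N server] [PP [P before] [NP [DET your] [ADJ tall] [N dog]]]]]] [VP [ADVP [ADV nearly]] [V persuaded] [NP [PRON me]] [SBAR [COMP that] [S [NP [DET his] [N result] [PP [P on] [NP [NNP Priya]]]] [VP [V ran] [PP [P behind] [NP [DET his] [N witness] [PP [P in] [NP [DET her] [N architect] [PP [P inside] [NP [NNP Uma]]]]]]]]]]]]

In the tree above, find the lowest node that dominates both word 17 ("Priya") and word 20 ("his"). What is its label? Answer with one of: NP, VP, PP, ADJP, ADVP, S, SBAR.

The smallest bracket enclosing both words is [S his result on Priya ran behind his witness in her architect inside Uma], so the label is S.

S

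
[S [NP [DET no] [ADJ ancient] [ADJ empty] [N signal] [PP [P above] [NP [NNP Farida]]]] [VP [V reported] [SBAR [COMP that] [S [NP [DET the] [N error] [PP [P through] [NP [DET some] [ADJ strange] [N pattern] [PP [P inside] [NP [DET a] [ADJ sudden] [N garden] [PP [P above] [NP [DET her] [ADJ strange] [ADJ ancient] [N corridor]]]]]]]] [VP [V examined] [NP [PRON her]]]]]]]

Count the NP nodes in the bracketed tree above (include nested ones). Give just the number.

7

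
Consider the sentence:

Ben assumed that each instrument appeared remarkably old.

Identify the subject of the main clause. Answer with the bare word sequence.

Ben

"Ben" is the NP that combines with the VP headed by "assumed" to form the main clause — the subject.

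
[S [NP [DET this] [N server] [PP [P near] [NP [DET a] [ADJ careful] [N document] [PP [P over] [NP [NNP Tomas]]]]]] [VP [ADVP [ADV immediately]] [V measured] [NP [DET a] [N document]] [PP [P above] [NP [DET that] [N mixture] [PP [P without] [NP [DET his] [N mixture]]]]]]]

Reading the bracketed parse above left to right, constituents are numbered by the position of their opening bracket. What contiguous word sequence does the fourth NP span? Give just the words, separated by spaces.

Opening `[NP` markers occur at word positions 1, 4, 8, 11, 14, 17; the fourth of these opens the constituent [NP a document].

a document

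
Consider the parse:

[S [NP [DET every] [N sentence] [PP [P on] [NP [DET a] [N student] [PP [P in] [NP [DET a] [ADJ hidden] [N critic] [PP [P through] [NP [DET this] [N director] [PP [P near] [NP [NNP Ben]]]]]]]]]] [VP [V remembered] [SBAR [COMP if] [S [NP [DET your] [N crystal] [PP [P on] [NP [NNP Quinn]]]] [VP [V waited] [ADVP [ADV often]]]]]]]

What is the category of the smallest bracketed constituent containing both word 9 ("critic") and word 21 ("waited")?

The smallest bracket enclosing both words is [S every sentence on a student in a hidden critic through this director near Ben remembered if your crystal on Quinn waited often], so the label is S.

S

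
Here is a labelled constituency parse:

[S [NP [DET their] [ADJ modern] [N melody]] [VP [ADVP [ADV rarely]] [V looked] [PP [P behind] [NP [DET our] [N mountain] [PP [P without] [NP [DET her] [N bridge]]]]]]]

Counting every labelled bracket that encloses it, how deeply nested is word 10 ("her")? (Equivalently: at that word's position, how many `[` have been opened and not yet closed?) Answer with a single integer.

Path from the root down to the word: S → VP → PP → NP → PP → NP → DET. That is 7 enclosing brackets.

7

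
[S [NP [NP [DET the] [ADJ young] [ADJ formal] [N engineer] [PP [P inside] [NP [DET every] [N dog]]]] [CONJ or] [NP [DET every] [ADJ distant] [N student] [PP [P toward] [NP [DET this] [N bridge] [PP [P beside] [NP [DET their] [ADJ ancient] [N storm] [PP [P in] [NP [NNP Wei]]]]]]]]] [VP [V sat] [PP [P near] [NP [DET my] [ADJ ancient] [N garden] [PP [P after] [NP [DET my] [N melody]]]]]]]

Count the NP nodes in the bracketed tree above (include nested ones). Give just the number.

9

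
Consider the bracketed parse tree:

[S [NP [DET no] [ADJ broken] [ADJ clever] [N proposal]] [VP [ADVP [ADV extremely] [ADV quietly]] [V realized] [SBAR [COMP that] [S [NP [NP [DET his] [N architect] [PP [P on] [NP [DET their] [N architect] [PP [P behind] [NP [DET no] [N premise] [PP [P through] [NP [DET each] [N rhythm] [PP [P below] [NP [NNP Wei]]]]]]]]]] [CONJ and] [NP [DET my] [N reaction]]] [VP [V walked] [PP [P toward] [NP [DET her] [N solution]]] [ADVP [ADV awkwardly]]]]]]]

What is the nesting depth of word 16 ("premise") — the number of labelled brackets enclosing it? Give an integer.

11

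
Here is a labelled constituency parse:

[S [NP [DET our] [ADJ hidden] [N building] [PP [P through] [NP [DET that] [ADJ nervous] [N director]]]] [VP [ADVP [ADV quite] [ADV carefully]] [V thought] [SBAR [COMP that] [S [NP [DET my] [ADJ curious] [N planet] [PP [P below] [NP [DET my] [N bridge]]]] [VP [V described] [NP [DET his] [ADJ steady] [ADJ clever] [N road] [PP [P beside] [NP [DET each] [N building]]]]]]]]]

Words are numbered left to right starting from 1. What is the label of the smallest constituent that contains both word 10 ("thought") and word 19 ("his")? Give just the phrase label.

Word 10 lies under S → VP → V; word 19 lies under S → VP → SBAR → S → VP → NP → DET. The lowest shared node is the VP.

VP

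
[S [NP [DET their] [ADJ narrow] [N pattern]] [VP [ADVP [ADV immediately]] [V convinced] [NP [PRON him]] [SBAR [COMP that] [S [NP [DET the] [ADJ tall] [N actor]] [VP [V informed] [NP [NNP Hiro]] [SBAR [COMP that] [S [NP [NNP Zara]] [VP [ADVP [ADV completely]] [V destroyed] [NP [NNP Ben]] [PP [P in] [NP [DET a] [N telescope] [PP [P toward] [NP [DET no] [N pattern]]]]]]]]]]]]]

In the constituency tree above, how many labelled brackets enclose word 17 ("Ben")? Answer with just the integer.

10

Counting open brackets not yet closed at "Ben": [S [VP [SBAR [S [VP [SBAR [S [VP [NP [NNP = 10.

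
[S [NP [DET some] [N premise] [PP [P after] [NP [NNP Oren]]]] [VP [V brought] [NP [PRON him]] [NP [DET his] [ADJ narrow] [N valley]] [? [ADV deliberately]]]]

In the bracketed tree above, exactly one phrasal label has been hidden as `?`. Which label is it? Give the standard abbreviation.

ADVP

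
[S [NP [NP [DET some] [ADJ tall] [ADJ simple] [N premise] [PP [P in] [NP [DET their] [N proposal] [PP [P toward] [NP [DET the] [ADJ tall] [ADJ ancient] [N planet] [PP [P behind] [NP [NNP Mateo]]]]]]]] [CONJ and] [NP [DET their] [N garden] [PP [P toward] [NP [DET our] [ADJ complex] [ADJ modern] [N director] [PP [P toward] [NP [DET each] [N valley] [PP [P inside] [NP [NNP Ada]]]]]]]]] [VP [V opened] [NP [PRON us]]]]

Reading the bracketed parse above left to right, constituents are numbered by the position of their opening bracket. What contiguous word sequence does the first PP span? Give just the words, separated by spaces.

The PP opening brackets appear, in order, over: "in their proposal toward the tall ancient planet behind Mateo"; "toward the tall ancient planet behind Mateo"; "behind Mateo"; "toward our complex modern director toward each valley inside Ada"; "toward each valley inside Ada"; "inside Ada". The first one spans "in their proposal toward the tall ancient planet behind Mateo".

in their proposal toward the tall ancient planet behind Mateo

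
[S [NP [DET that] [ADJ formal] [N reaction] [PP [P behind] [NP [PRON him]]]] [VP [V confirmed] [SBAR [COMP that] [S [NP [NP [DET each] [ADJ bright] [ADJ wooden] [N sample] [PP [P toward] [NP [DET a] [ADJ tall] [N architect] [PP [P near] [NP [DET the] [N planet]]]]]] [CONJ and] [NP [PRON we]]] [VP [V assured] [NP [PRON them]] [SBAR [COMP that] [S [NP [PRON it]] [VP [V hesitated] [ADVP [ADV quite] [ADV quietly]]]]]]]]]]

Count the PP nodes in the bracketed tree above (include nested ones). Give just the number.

3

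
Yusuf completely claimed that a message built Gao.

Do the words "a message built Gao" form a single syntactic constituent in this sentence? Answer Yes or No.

"a message built Gao" is exactly the clause [S a message built Gao], a complete constituent.

Yes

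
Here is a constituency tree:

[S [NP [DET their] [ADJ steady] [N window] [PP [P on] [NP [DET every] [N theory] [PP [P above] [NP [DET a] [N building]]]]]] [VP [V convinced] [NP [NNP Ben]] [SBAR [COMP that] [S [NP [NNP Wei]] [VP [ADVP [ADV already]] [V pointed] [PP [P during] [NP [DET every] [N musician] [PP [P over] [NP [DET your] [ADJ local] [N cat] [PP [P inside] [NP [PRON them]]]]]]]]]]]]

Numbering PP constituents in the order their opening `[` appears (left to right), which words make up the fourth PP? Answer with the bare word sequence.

In left-to-right order the PP constituents are "on every theory above a building"; "above a building"; "during every musician over your local cat inside them"; "over your local cat inside them"; "inside them". Number 4 is "over your local cat inside them".

over your local cat inside them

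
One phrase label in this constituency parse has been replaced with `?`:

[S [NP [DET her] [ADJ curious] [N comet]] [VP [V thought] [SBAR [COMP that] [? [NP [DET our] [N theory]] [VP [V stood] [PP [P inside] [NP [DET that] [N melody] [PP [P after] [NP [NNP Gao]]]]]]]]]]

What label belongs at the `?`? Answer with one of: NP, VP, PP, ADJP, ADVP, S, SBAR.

S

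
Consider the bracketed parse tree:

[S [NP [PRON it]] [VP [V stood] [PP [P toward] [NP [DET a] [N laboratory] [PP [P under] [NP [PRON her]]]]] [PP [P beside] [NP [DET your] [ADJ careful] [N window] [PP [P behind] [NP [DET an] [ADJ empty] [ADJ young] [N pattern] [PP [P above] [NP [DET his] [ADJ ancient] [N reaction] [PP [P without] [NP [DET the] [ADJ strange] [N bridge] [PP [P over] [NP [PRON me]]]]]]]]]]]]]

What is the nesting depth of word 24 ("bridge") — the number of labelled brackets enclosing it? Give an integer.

11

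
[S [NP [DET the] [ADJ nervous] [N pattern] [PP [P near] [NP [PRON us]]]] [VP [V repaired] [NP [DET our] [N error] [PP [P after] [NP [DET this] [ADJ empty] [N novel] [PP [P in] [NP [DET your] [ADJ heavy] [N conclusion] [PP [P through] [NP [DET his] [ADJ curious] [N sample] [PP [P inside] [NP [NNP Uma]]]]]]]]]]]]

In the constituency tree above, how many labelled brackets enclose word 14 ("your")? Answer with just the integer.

8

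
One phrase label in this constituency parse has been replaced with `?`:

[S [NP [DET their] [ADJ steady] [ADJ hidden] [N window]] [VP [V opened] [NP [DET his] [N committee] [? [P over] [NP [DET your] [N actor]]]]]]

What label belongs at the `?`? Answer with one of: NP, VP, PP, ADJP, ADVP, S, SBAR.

PP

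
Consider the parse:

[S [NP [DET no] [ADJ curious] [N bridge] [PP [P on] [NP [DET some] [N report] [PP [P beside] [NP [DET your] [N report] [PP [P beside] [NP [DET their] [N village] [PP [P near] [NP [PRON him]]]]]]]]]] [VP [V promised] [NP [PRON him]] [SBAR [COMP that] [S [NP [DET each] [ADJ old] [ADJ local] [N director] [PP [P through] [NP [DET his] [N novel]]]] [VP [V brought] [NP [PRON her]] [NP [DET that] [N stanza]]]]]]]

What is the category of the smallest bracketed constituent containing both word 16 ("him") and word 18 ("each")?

The smallest bracket enclosing both words is [VP promised him that each old local director through his novel brought her that stanza], so the label is VP.

VP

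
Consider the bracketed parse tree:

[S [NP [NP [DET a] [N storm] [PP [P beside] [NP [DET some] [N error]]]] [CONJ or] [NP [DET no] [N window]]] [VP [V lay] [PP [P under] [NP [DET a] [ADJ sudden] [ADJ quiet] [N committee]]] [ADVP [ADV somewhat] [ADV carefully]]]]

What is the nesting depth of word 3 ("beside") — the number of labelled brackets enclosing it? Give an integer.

The word sits inside P, which is inside PP, inside NP, inside NP, inside S — 5 brackets in all.

5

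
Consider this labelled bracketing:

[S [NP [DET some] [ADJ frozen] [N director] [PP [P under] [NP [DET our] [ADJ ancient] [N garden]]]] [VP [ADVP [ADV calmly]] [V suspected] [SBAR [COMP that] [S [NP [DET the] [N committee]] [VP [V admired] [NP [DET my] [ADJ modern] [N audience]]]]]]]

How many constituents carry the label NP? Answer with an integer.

4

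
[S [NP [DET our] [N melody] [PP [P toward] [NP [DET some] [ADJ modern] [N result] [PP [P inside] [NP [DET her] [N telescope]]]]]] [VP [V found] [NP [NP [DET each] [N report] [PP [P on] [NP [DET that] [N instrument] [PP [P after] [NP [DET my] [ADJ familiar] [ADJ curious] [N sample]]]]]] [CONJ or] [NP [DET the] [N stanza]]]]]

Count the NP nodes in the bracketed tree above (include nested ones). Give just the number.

8

Listing each NP by its span: [NP our melody toward some modern result inside her telescope]; [NP some modern result inside her telescope]; [NP her telescope]; [NP each report on that instrument after my familiar curious sample or the stanza]; [NP each report on that instrument after my familiar curious sample]; [NP that instrument after my familiar curious sample] … — that makes 8.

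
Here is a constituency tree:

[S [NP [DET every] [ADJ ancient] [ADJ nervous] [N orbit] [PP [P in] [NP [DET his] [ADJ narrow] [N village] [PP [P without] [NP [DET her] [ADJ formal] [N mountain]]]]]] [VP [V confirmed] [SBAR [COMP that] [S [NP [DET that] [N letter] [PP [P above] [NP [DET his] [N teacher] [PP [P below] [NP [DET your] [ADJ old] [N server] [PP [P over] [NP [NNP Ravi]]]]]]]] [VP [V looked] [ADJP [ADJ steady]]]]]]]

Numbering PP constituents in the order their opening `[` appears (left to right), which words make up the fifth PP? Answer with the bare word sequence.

over Ravi

Opening `[PP` markers occur at word positions 5, 9, 17, 20, 24; the fifth of these opens the constituent [PP over Ravi].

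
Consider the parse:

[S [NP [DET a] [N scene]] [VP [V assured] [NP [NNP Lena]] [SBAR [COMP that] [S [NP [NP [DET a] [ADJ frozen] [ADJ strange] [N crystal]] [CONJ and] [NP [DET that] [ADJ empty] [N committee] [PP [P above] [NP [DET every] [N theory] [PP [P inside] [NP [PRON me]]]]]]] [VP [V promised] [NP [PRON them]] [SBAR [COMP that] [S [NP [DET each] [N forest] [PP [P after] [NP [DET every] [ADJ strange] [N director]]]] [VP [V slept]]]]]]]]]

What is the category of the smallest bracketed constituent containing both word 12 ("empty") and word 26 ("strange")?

S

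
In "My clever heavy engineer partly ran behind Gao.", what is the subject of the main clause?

my clever heavy engineer

In the main clause the verb is "ran"; the NP preceding it, "my clever heavy engineer", is the subject.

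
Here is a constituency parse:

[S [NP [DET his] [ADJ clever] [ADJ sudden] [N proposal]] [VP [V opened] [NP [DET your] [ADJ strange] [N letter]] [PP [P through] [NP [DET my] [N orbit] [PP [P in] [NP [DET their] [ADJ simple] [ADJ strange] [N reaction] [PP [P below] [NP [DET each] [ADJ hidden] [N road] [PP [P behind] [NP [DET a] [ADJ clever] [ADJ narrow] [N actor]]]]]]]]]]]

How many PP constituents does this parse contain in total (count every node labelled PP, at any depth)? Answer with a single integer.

4

Scanning left to right, an opening `[PP` appears at word positions 9, 12, 17, 21 — 4 in total.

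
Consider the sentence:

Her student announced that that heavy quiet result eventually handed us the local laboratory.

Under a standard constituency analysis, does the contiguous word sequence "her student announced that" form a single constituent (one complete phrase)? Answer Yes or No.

No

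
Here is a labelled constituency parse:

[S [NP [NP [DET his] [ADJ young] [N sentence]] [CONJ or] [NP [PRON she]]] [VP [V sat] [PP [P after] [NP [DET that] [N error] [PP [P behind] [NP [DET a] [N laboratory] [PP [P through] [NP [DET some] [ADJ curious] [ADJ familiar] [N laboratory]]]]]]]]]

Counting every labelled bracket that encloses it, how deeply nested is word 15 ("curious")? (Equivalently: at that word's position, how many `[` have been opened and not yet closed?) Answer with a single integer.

9

The word sits inside ADJ, which is inside NP, inside PP, inside NP, inside PP, inside NP, inside PP, inside VP, inside S — 9 brackets in all.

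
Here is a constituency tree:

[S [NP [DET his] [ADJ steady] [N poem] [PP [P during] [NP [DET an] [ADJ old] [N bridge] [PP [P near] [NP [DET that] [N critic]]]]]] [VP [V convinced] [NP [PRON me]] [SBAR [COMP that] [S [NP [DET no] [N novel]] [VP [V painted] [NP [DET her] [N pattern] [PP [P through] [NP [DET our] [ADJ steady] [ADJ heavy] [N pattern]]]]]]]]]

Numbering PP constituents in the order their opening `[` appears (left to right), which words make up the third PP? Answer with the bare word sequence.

through our steady heavy pattern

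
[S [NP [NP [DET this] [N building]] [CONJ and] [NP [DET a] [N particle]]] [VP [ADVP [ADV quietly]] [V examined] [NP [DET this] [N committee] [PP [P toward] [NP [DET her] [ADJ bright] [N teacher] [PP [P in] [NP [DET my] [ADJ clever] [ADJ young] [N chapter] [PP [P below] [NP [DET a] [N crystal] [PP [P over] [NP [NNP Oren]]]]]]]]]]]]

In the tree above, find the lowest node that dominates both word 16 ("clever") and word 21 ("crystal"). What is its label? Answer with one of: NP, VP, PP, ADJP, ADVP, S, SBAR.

The smallest bracket enclosing both words is [NP my clever young chapter below a crystal over Oren], so the label is NP.

NP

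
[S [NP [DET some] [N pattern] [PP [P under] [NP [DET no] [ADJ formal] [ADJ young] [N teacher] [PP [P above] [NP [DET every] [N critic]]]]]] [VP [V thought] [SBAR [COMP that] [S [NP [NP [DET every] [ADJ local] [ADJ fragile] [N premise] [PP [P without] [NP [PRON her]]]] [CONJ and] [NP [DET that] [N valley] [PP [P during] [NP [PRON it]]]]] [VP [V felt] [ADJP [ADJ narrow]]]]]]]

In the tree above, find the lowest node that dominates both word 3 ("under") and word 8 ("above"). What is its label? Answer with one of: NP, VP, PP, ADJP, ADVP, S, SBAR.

PP

Both words fall inside [PP under no formal young teacher above every critic] (words 3–10), and no smaller constituent contains them both. Label: PP.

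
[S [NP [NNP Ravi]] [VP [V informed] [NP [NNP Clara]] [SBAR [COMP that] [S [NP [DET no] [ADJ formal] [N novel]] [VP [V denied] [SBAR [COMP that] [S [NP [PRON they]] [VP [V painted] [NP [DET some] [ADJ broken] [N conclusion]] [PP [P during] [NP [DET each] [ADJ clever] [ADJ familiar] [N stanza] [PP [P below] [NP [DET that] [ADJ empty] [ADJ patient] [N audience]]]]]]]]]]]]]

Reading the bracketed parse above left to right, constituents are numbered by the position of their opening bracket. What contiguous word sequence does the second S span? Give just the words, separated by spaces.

no formal novel denied that they painted some broken conclusion during each clever familiar stanza below that empty patient audience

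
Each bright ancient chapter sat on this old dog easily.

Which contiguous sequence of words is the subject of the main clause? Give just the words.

In the main clause the verb is "sat"; the NP preceding it, "each bright ancient chapter", is the subject.

each bright ancient chapter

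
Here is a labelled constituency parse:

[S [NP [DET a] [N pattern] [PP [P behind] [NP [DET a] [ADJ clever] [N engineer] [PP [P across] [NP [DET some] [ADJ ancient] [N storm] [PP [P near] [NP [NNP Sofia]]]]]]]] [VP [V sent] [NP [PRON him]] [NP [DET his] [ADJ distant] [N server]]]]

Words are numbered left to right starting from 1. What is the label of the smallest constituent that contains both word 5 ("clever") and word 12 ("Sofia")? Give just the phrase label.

Word 5 lies under S → NP → PP → NP → ADJ; word 12 lies under S → NP → PP → NP → PP → NP → PP → NP → NNP. The lowest shared node is the NP.

NP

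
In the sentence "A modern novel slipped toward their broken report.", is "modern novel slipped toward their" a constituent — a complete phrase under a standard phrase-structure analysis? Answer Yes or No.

The smallest constituent containing the whole sequence is the clause [S a modern novel slipped toward their broken report], but the sequence is only part of it — it straddles the boundary between noun phrase "a modern novel" and verb phrase "slipped toward their broken report".

No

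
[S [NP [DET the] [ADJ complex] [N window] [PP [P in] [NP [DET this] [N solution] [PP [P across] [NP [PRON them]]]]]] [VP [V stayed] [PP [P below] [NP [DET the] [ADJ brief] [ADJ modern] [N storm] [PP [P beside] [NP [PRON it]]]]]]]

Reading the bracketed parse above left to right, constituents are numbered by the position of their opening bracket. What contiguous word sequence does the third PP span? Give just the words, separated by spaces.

The PP opening brackets appear, in order, over: "in this solution across them"; "across them"; "below the brief modern storm beside it"; "beside it". The third one spans "below the brief modern storm beside it".

below the brief modern storm beside it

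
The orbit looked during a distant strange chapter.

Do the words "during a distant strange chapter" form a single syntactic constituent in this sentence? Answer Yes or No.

Yes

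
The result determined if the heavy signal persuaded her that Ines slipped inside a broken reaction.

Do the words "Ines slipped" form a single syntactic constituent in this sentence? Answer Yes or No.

No

"Ines" belongs to the noun phrase "Ines" while "slipped" belongs to the verb phrase "slipped inside a broken reaction"; a span that runs across that boundary is not a single phrase.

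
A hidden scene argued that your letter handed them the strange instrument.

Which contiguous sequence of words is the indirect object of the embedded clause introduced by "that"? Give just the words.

Within the embedded clause introduced by "that", the indirect object of "handed" is "them".

them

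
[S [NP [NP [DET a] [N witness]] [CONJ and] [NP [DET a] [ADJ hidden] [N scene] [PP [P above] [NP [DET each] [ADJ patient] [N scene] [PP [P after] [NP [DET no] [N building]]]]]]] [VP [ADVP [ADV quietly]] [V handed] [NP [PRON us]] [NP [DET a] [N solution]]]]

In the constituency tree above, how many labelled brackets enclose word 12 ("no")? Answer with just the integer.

Counting open brackets not yet closed at "no": [S [NP [NP [PP [NP [PP [NP [DET = 8.

8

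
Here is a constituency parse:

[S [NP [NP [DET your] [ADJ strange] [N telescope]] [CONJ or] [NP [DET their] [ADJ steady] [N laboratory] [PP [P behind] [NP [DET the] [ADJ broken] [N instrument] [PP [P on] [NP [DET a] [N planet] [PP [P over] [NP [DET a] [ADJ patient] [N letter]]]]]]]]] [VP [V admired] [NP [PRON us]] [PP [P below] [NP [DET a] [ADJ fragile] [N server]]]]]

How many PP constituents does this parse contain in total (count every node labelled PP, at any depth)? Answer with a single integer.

4

Scanning left to right, an opening `[PP` appears at word positions 8, 12, 15, 21 — 4 in total.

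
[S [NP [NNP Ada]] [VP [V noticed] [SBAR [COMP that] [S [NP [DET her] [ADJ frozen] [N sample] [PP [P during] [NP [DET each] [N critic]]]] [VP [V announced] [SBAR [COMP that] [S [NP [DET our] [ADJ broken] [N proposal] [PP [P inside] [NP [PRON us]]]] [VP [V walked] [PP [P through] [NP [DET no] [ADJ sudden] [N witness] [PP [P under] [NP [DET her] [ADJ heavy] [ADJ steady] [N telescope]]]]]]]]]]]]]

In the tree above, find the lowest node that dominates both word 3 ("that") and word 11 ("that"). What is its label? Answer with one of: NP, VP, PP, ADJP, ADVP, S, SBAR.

Word 3 lies under S → VP → SBAR → COMP; word 11 lies under S → VP → SBAR → S → VP → SBAR → COMP. The lowest shared node is the SBAR.

SBAR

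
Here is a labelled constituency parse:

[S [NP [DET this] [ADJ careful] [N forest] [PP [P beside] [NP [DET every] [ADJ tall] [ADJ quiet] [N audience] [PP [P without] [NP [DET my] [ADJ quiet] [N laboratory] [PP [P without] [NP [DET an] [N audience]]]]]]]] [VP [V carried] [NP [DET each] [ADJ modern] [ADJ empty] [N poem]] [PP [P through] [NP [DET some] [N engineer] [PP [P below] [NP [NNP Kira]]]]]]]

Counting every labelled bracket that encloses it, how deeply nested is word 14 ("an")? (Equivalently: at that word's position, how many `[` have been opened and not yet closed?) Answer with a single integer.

9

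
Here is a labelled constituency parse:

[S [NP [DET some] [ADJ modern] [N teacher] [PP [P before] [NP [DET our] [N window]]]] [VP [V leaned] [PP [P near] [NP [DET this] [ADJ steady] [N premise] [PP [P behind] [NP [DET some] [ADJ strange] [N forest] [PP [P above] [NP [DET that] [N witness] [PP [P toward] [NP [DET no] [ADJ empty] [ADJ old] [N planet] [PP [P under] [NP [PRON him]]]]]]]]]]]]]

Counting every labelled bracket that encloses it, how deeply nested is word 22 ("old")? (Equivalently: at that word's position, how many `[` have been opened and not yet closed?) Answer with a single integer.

11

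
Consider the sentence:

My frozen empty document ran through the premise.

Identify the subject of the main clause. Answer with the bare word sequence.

my frozen empty document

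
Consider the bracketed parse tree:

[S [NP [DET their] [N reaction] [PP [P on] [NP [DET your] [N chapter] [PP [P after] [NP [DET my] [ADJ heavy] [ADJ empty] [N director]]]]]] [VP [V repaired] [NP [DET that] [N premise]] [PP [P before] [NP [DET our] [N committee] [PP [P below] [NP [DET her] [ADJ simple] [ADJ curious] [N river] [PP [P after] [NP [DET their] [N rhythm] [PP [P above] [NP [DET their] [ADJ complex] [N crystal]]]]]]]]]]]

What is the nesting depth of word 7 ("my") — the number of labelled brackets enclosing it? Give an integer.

7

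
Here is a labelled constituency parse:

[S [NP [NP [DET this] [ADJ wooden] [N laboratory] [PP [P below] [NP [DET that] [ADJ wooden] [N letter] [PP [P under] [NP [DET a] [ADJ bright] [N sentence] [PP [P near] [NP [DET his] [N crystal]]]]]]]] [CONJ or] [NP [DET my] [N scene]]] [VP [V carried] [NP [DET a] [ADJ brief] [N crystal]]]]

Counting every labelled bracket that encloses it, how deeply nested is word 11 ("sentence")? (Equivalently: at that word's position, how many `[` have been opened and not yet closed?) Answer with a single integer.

8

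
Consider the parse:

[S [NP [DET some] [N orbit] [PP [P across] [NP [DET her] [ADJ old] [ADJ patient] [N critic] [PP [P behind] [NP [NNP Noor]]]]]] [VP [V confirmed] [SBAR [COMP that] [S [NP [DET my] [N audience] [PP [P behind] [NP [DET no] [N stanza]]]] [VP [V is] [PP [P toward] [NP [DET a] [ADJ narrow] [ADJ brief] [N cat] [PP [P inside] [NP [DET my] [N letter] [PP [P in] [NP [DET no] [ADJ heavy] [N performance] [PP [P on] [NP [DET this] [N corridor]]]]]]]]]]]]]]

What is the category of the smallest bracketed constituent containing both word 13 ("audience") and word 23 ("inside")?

The smallest bracket enclosing both words is [S my audience behind no stanza is toward a narrow brief cat inside my letter in no heavy performance on this corridor], so the label is S.

S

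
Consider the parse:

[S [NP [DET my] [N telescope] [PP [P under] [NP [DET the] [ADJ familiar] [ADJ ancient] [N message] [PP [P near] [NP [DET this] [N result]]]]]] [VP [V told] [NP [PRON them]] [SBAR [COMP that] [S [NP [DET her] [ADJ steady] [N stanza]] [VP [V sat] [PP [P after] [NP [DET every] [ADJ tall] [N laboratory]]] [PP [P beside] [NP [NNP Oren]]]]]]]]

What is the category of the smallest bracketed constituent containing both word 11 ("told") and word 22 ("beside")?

The smallest bracket enclosing both words is [VP told them that her steady stanza sat after every tall laboratory beside Oren], so the label is VP.

VP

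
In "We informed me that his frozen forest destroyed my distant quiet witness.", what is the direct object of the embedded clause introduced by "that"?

Within the embedded clause introduced by "that", the direct object of "destroyed" is "my distant quiet witness".

my distant quiet witness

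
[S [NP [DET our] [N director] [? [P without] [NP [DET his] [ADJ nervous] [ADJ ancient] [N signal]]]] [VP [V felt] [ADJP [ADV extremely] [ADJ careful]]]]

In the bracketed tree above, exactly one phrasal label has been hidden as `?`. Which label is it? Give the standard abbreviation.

PP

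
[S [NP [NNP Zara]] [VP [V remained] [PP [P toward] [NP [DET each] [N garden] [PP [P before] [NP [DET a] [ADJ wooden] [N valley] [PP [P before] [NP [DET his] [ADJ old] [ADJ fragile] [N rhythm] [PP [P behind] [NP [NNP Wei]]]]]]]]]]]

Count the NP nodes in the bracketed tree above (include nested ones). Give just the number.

5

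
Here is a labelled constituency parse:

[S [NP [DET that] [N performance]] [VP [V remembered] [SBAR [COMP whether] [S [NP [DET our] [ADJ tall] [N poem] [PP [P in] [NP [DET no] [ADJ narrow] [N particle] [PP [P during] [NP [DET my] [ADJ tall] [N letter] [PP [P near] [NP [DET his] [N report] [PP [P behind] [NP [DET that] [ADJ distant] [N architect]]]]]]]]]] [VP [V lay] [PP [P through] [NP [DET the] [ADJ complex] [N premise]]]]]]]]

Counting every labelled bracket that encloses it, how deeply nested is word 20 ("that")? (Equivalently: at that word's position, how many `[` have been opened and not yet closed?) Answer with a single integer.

Counting open brackets not yet closed at "that": [S [VP [SBAR [S [NP [PP [NP [PP [NP [PP [NP [PP [NP [DET = 14.

14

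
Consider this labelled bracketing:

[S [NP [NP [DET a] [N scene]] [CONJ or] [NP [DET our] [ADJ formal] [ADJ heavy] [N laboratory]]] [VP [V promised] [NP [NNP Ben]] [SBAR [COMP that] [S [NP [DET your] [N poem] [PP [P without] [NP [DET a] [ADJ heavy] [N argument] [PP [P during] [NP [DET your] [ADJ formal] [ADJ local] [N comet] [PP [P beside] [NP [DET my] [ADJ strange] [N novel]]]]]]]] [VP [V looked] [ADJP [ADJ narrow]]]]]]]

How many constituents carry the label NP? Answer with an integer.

8

Scanning left to right, an opening `[NP` appears at word positions 1, 1, 4, 9, 11, 14, 18, 23 — 8 in total.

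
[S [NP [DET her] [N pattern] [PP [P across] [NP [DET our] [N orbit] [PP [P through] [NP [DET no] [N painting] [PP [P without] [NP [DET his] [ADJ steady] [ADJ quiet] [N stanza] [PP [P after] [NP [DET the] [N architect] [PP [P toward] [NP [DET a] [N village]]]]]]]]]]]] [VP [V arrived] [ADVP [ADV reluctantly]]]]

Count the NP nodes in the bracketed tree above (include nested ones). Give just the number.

Scanning left to right, an opening `[NP` appears at word positions 1, 4, 7, 10, 15, 18 — 6 in total.

6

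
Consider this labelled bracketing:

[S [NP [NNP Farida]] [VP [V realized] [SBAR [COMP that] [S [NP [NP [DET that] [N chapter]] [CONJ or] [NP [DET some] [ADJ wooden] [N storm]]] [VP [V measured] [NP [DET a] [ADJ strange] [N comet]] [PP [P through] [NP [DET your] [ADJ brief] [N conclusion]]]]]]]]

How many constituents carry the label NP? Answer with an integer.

6

The NP constituents are: [NP Farida]; [NP that chapter or some wooden storm]; [NP that chapter]; [NP some wooden storm]; [NP a strange comet]; [NP your brief conclusion]. Total: 6.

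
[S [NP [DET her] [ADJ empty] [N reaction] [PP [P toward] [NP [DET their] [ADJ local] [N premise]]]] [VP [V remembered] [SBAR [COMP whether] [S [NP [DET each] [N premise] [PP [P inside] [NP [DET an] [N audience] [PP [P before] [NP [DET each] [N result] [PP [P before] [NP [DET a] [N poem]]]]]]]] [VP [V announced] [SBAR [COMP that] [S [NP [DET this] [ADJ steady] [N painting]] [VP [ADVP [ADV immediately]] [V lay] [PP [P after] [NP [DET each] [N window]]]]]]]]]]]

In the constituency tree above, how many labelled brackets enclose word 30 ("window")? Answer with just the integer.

11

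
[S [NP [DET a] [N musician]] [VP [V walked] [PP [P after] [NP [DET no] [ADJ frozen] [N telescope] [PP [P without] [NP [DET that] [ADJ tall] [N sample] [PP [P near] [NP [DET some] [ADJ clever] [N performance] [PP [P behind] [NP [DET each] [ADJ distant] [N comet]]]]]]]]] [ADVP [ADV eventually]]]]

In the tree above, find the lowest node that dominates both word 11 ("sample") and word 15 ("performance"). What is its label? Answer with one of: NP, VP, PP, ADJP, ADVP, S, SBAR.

Word 11 lies under S → VP → PP → NP → PP → NP → N; word 15 lies under S → VP → PP → NP → PP → NP → PP → NP → N. The lowest shared node is the NP.

NP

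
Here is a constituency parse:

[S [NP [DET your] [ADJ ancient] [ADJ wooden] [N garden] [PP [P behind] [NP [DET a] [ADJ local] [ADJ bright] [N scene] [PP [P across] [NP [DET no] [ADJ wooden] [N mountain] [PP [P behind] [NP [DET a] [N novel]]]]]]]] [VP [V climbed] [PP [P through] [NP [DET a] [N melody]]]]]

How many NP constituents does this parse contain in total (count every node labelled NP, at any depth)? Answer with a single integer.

The NP constituents are: [NP your ancient wooden garden behind a local bright scene across no wooden mountain behind a novel]; [NP a local bright scene across no wooden mountain behind a novel]; [NP no wooden mountain behind a novel]; [NP a novel]; [NP a melody]. Total: 5.

5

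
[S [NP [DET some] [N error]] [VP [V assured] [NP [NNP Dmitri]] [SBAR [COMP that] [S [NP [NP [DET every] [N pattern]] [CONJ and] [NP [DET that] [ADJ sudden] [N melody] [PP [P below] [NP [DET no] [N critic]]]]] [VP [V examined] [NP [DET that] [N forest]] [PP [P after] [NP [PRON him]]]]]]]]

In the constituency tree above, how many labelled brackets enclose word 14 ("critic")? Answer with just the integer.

9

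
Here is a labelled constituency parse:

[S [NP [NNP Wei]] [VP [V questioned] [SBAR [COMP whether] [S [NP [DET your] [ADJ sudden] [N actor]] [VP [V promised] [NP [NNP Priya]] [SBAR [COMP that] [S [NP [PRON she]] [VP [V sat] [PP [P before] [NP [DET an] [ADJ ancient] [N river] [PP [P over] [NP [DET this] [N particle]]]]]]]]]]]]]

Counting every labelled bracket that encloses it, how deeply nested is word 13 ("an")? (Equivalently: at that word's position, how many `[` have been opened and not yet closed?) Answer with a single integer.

The word sits inside DET, which is inside NP, inside PP, inside VP, inside S, inside SBAR, inside VP, inside S, inside SBAR, inside VP, inside S — 11 brackets in all.

11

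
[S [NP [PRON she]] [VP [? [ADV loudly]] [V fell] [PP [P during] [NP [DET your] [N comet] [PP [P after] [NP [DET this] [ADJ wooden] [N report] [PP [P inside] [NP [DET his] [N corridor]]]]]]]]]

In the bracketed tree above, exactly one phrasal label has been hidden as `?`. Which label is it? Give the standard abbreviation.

ADVP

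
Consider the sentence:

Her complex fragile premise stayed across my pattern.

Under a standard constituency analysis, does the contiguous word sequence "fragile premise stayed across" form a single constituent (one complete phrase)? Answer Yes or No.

No

The smallest constituent containing the whole sequence is the clause [S her complex fragile premise stayed across my pattern], but the sequence is only part of it — it straddles the boundary between noun phrase "her complex fragile premise" and verb phrase "stayed across my pattern".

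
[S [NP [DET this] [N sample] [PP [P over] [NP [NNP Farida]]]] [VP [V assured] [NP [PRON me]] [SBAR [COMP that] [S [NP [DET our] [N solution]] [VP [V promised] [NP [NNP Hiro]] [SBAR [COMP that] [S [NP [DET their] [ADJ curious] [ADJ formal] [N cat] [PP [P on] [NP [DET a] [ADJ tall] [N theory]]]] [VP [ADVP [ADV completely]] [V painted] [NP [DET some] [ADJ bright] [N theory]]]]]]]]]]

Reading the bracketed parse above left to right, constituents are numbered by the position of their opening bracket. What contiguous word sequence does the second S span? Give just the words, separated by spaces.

our solution promised Hiro that their curious formal cat on a tall theory completely painted some bright theory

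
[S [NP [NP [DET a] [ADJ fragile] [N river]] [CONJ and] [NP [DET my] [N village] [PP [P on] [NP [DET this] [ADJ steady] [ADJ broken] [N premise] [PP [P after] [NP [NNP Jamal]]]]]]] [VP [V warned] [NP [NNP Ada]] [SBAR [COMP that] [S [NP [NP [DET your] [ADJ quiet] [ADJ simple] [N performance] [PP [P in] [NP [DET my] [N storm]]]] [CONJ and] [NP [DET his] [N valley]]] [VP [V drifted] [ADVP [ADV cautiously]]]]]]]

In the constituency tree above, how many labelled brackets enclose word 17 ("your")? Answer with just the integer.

Path from the root down to the word: S → VP → SBAR → S → NP → NP → DET. That is 7 enclosing brackets.

7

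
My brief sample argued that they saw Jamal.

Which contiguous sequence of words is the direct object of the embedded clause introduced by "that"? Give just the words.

Within the embedded clause introduced by "that", the direct object of "saw" is "Jamal".

Jamal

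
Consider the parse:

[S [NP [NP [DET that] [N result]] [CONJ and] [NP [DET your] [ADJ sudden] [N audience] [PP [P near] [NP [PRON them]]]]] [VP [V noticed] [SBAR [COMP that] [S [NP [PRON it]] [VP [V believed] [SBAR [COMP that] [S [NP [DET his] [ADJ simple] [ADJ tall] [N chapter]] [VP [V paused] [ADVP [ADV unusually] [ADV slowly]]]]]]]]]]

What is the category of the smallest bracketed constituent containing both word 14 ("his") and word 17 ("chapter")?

Both words fall inside [NP his simple tall chapter] (words 14–17), and no smaller constituent contains them both. Label: NP.

NP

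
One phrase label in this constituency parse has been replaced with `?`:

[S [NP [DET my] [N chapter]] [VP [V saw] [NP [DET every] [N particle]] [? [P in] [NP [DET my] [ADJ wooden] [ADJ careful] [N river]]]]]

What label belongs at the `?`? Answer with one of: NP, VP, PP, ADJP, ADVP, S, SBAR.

PP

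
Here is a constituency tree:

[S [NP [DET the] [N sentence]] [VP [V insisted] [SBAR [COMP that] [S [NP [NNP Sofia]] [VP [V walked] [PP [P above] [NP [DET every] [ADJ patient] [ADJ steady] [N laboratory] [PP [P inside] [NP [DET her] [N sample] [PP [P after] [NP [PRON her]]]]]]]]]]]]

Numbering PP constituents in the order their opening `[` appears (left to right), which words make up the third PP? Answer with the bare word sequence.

after her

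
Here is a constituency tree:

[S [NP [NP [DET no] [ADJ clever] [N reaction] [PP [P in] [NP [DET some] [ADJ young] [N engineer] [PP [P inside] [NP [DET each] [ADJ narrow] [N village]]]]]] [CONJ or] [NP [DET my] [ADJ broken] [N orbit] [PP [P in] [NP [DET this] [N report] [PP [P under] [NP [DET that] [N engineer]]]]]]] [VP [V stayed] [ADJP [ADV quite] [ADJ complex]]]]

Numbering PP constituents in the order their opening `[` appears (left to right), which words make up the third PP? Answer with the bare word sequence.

In left-to-right order the PP constituents are "in some young engineer inside each narrow village"; "inside each narrow village"; "in this report under that engineer"; "under that engineer". Number 3 is "in this report under that engineer".

in this report under that engineer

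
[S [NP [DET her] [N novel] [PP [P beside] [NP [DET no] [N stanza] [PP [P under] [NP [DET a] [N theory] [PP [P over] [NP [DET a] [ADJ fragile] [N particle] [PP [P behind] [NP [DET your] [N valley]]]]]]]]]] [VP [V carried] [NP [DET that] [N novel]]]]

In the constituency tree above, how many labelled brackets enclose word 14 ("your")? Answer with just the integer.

The word sits inside DET, which is inside NP, inside PP, inside NP, inside PP, inside NP, inside PP, inside NP, inside PP, inside NP, inside S — 11 brackets in all.

11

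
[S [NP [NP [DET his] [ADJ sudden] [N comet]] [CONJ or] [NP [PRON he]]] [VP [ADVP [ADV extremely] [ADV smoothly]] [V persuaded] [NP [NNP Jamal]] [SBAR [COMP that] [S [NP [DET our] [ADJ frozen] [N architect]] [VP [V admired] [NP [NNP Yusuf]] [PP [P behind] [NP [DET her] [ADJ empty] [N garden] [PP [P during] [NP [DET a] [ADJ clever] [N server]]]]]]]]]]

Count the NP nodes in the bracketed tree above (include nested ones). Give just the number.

8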